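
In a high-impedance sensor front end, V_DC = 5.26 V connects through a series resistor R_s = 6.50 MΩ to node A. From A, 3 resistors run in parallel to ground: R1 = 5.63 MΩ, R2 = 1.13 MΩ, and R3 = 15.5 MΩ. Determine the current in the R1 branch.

Combine the parallel branches: R_p = (1/5.63 + 1/1.13 + 1/15.5)⁻¹ = 0.8872 MΩ.
V_A = 5.26 × 0.8872/7.387 = 0.6317 V.
Branch current I = V_A/R1 = 0.6317/5.63 = 0.1122 µA.

I ≈ 0.112 µA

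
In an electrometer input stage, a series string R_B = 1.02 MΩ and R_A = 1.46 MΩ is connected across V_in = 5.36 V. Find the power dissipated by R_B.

P ≈ 4.76 µW

The common current is I = 5.36/2.480 = 2.161 µA.
P(R_B) = I²·R_B = (2.161)² × 1.02 = 4.765 µW.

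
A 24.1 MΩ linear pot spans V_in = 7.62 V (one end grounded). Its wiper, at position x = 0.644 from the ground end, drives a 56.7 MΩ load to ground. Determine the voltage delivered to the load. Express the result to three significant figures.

V_out ≈ 4.47 V

Lower segment x·R_p = 15.52 MΩ; upper segment (1−x)·R_p = 8.580 MΩ.
(x·R_p) ‖ R_L = 12.19 MΩ.
Then V_out = V_in · 12.19/(8.580 + 12.19) = 4.472 V.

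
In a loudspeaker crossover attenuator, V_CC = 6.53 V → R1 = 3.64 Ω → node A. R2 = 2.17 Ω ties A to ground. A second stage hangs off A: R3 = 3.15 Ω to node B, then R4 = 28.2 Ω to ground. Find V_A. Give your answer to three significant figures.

Looking into the second stage from A: R3 + R4 = 31.35 Ω appears in parallel with R2.
R2 ‖ (R3+R4) = 2.030 Ω.
V_A = 6.53 × 2.030/(3.64 + 2.030) = 2.338 V.

V_A ≈ 2.34 V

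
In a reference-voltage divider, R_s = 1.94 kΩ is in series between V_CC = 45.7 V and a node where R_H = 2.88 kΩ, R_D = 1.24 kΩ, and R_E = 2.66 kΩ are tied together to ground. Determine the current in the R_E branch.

I ≈ 4.33 mA

Equivalent of the parallel group: R_p = 0.6538 kΩ.
V_A = 45.7 × 0.6538/2.594 = 11.52 V.
I(R_E) = V_A / R_E = 11.52/2.66 = 4.330 mA.
(Equivalently: I_total = 17.62 mA, then current-divider fraction G_k/ΣG = 0.2458.)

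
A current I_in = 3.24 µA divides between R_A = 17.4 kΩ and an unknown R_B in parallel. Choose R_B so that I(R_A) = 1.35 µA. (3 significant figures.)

In a two-way split, I_A/I_in = R_B/(R_A + R_B).
With f = 0.4167, R_B = R_A · f/(1−f) = 17.4 × 0.7143 = 12.43 kΩ.

R_B ≈ 12.4 kΩ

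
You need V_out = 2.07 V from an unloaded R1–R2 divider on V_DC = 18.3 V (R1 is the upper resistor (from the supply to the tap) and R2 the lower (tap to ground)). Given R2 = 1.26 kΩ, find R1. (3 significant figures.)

R1 ≈ 9.88 kΩ

The divider ratio is R2/(R1+R2) = 2.07/18.3 = 0.1131.
So R1 = R2 · (V_DC/V_out − 1) = 1.26 × (18.3/2.07 − 1) = 1.26 × 7.841 = 9.879 kΩ.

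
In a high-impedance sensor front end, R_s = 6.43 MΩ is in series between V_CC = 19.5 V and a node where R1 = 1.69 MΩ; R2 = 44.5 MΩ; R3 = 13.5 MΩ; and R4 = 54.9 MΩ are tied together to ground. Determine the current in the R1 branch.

I ≈ 2.08 µA

Equivalent of the parallel group: R_p = 1.415 MΩ.
V_A = 19.5 × 1.415/7.845 = 3.518 V.
Branch current I = V_A/R1 = 3.518/1.69 = 2.082 µA.
(Equivalently: I_total = 2.486 µA, then current-divider fraction G_k/ΣG = 0.8376.)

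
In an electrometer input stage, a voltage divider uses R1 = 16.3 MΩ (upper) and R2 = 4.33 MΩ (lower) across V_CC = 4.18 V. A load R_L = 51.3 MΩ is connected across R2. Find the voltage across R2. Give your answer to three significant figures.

V_out ≈ 0.822 V

R2 ‖ R_L = (4.33 × 51.3)/(4.33 + 51.3) = 3.993 MΩ.
Then V_out = V_CC · R2'/(R1 + R2') = 4.18 × 3.993/20.29 = 0.8225 V.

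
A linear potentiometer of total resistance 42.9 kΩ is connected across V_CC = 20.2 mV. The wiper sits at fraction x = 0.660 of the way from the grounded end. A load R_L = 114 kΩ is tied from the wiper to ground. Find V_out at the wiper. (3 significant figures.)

V_out ≈ 12.3 mV

The pot divides into 14.59 kΩ above the wiper and 28.31 kΩ below.
(x·R_p) ‖ R_L = 22.68 kΩ.
Then V_out = V_CC · 22.68/(14.59 + 22.68) = 12.29 mV.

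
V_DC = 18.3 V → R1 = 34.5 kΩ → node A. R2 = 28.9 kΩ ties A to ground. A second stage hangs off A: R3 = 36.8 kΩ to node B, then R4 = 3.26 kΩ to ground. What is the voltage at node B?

V_B ≈ 0.487 V

Looking into the second stage from A: R3 + R4 = 40.06 kΩ appears in parallel with R2.
R2 ‖ (R3+R4) = 16.79 kΩ.
So V_A = 18.3 × 0.3273 = 5.990 V.
Then the unloaded second divider: V_B = V_A × R4/(R3+R4) = 5.990 × 0.08138 = 0.4875 V.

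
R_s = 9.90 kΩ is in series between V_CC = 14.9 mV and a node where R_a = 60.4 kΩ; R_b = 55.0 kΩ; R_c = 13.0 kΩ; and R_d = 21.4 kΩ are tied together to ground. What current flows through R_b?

Parallel bank: R_p = 1/(1/60.4 + 1/55.0 + 1/13.0 + 1/21.4) = 6.314 kΩ.
Node voltage V_A = V_CC · R_p/(R_s + R_p) = 14.9 × 0.3894 = 5.802 mV.
Branch current I = V_A/R_b = 5.802/55.0 = 0.1055 µA.

I ≈ 0.105 µA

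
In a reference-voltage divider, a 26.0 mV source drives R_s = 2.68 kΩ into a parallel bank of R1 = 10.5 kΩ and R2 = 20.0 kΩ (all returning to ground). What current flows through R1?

Equivalent of the parallel group: R_p = 6.885 kΩ.
V_A by voltage divider: V_A = 26.0 × 6.885/(2.68 + 6.885) = 18.72 mV.
Branch current I = V_A/R1 = 18.72/10.5 = 1.782 µA.

I ≈ 1.78 µA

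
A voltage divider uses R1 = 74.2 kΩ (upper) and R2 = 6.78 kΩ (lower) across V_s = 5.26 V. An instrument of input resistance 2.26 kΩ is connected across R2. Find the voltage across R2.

First combine the lower leg with the load: R2 ‖ R_L = 1.695 kΩ.
Then V_out = V_s · R2'/(R1 + R2') = 5.26 × 1.695/75.89 = 0.1175 V.

V_out ≈ 0.117 V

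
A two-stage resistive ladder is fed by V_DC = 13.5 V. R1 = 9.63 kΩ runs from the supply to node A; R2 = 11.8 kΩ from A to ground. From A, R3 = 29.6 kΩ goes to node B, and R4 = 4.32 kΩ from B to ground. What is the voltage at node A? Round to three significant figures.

V_A ≈ 6.43 V

The second stage (R3 + R4 = 33.92 kΩ) loads node A in parallel with R2.
Effective lower resistance at A: R2 ‖ 33.92 = 8.755 kΩ.
So V_A = 13.5 × 0.4762 = 6.429 V.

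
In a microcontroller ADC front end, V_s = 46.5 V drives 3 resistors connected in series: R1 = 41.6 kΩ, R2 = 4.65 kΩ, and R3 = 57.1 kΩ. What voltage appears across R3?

Total series resistance ΣR = 41.6 + 4.65 + 57.1 = 103.4 kΩ.
Voltage divider: V = V_s · (57.10 / 103.4) = 46.5 × 0.5525 = 25.69 V.

V ≈ 25.7 V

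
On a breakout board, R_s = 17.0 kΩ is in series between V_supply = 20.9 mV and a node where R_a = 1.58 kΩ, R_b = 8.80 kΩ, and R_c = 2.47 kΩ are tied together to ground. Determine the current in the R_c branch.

Equivalent of the parallel group: R_p = 0.8685 kΩ.
Node voltage V_A = V_supply · R_p/(R_s + R_p) = 20.9 × 0.04861 = 1.016 mV.
Branch current I = V_A/R_c = 1.016/2.47 = 0.4113 µA.
(Equivalently: I_total = 1.170 µA, then current-divider fraction G_k/ΣG = 0.3516.)

I ≈ 0.411 µA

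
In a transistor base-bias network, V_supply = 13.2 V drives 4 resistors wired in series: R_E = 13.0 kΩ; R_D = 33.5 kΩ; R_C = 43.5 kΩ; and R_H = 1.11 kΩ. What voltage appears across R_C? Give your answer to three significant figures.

V ≈ 6.30 V

Total series resistance ΣR = 13.0 + 33.5 + 43.5 + 1.11 = 91.11 kΩ.
By the voltage-divider rule, V = 13.2 × 43.50/91.11 = 6.302 V.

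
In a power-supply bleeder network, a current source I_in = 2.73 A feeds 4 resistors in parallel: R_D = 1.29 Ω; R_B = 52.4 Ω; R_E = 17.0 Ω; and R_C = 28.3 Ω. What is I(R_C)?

Total conductance ΣG = 1/1.29 + 1/52.4 + 1/17.0 + 1/28.3 = 0.8884 (units of 1/Ω).
Current divider: I(R_C) = I_in · G_k/ΣG = 2.73 × (0.03534/0.8884) = 2.73 × 0.03977 = 0.1086 A.

I ≈ 0.109 A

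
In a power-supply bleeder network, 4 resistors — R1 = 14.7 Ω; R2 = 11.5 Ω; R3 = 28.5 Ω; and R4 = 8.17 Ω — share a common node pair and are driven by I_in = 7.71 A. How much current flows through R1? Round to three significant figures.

Total conductance ΣG = 1/14.7 + 1/11.5 + 1/28.5 + 1/8.17 = 0.3125 (units of 1/Ω).
Current divider: I(R1) = I_in · G_k/ΣG = 7.71 × (0.06803/0.3125) = 7.71 × 0.2177 = 1.679 A.

I ≈ 1.68 A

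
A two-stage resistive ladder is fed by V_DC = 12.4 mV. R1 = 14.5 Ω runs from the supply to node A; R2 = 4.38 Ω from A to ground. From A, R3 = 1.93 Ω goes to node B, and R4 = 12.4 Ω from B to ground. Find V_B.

V_B ≈ 2.02 mV

Looking into the second stage from A: R3 + R4 = 14.33 Ω appears in parallel with R2.
Effective lower resistance at A: R2 ‖ 14.33 = 3.355 Ω.
First divider: V_A = V_DC · 3.355/(14.5 + 3.355) = 2.330 mV.
Stage 2 is unloaded, so V_B = V_A · R4/(R3+R4) = 2.330 × 12.4/14.33 = 2.016 mV.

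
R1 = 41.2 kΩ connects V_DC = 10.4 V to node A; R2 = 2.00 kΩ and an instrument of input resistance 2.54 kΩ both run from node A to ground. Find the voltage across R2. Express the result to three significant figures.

V_out ≈ 0.275 V

The load sits in parallel with R2, giving an effective lower resistance R2' = R2·R_L/(R2+R_L) = 1.119 kΩ.
Voltage divider with the loaded lower leg: V_out = 10.4 × 1.119/(41.2 + 1.119) = 10.4 × 0.02644 = 0.2750 V.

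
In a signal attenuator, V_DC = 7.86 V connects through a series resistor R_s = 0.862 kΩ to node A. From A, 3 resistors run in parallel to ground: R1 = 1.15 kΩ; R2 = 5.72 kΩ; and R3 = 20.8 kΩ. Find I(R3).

I ≈ 0.195 mA

Parallel bank: R_p = 1/(1/1.15 + 1/5.72 + 1/20.8) = 0.9154 kΩ.
V_A = 7.86 × 0.9154/1.777 = 4.048 V.
I(R3) = V_A / R3 = 4.048/20.8 = 0.1946 mA.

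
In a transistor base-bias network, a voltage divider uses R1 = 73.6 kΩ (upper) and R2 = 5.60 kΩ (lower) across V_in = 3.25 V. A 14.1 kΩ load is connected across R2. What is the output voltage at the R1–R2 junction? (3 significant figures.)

The load sits in parallel with R2, giving an effective lower resistance R2' = R2·R_L/(R2+R_L) = 4.008 kΩ.
Voltage divider with the loaded lower leg: V_out = 3.25 × 4.008/(73.6 + 4.008) = 3.25 × 0.05165 = 0.1678 V.

V_out ≈ 0.168 V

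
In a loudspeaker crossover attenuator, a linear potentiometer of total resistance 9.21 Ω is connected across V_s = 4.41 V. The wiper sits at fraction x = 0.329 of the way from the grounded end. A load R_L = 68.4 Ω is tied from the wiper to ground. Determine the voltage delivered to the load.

V_out ≈ 1.41 V

Lower segment x·R_p = 3.030 Ω; upper segment (1−x)·R_p = 6.180 Ω.
(x·R_p) ‖ R_L = 2.902 Ω.
V_out = 4.41 × 2.902/(6.180 + 2.902) = 1.409 V.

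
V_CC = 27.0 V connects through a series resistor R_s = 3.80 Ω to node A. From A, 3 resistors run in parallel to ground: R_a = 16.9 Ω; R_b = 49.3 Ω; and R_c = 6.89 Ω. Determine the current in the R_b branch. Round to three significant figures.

I ≈ 0.295 A

Parallel bank: R_p = 1/(1/16.9 + 1/49.3 + 1/6.89) = 4.452 Ω.
V_A = 27.0 × 4.452/8.252 = 14.57 V.
I(R_b) = V_A / R_b = 14.57/49.3 = 0.2955 A.
(Check via current divider: I_total = 3.272 A; share G_k/ΣG = 0.09031 → same result.)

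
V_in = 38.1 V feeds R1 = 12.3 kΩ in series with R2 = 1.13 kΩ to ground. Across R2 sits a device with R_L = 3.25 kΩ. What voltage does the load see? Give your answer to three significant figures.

V_out ≈ 2.43 V

The load sits in parallel with R2, giving an effective lower resistance R2' = R2·R_L/(R2+R_L) = 0.8385 kΩ.
Then V_out = V_in · R2'/(R1 + R2') = 38.1 × 0.8385/13.14 = 2.431 V.
(Unloaded it would be 3.21 V; the load pulls it down.)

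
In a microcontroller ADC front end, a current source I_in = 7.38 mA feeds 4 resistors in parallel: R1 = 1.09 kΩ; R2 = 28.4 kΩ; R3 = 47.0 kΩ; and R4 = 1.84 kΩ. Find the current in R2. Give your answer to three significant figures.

Total conductance ΣG = 1/1.09 + 1/28.4 + 1/47.0 + 1/1.84 = 1.517 (units of 1/kΩ).
Current divider: I(R2) = I_in · G_k/ΣG = 7.38 × (0.03521/1.517) = 7.38 × 0.02321 = 0.1713 mA.

I ≈ 0.171 mA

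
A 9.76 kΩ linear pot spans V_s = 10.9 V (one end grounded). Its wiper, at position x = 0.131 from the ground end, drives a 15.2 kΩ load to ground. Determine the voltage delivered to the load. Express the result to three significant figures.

The pot divides into 8.481 kΩ above the wiper and 1.279 kΩ below.
Lower segment in parallel with the load: 1.279 ‖ 15.2 = 1.179 kΩ.
V_out = 10.9 × 1.179/(8.481 + 1.179) = 1.331 V.

V_out ≈ 1.33 V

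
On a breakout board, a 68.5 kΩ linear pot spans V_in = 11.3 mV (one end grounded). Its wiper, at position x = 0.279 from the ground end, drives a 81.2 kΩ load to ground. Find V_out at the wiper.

Split the track: R_lower = x·R_p = 19.11 kΩ, R_upper = (1−x)·R_p = 49.39 kΩ.
Lower segment in parallel with the load: 19.11 ‖ 81.2 = 15.47 kΩ.
Then V_out = V_in · 15.47/(49.39 + 15.47) = 2.695 mV.
(Unloaded: V_out = x·V_in = 3.15 mV.)

V_out ≈ 2.70 mV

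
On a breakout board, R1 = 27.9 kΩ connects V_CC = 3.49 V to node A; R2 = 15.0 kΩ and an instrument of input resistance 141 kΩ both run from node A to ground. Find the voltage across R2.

V_out ≈ 1.14 V

The load sits in parallel with R2, giving an effective lower resistance R2' = R2·R_L/(R2+R_L) = 13.56 kΩ.
Voltage divider with the loaded lower leg: V_out = 3.49 × 13.56/(27.9 + 13.56) = 3.49 × 0.3270 = 1.141 V.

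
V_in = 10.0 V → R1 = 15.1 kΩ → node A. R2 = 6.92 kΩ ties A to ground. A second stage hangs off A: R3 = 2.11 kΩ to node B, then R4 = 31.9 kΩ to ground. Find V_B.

The second stage (R3 + R4 = 34.01 kΩ) loads node A in parallel with R2.
Effective lower resistance at A: R2 ‖ 34.01 = 5.750 kΩ.
First divider: V_A = V_in · 5.750/(15.1 + 5.750) = 2.758 V.
Stage 2 is unloaded, so V_B = V_A · R4/(R3+R4) = 2.758 × 31.9/34.01 = 2.587 V.

V_B ≈ 2.59 V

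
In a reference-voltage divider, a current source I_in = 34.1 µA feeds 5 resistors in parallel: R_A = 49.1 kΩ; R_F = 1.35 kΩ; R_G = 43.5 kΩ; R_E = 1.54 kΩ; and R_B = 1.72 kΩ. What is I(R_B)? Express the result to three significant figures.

I ≈ 9.84 µA

Conductances: ΣG = 1/49.1 + 1/1.35 + 1/43.5 + 1/1.54 + 1/1.72 = 2.015 (1/kΩ).
Current divider: I(R_B) = I_in · G_k/ΣG = 34.1 × (0.5814/2.015) = 34.1 × 0.2886 = 9.840 µA.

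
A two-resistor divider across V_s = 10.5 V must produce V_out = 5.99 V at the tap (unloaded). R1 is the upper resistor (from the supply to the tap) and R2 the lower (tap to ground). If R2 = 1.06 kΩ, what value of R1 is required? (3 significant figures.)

Required fraction k = V_out/V_s = 0.5705.
So R1 = R2 · (V_s/V_out − 1) = 1.06 × (10.5/5.99 − 1) = 1.06 × 0.7529 = 0.7981 kΩ.

R1 ≈ 0.798 kΩ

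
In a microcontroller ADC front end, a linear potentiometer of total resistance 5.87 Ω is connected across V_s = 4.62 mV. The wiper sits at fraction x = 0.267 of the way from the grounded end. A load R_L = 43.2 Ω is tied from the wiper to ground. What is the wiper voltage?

Split the track: R_lower = x·R_p = 1.567 Ω, R_upper = (1−x)·R_p = 4.303 Ω.
R_L loads the lower segment: effective lower R = 1.512 Ω.
Loaded-divider output: V_out = 4.62 × 0.2601 = 1.202 mV.
(Unloaded: V_out = x·V_s = 1.23 mV.)

V_out ≈ 1.20 mV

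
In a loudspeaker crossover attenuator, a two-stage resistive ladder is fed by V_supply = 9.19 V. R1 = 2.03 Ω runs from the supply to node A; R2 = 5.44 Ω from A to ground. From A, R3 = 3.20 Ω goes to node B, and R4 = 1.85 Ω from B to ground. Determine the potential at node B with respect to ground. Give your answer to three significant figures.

The second stage (R3 + R4 = 5.050 Ω) loads node A in parallel with R2.
R2 ‖ (R3+R4) = 2.619 Ω.
So V_A = 9.19 × 0.5633 = 5.177 V.
V_B = V_A × 0.3663 = 1.897 V.

V_B ≈ 1.90 V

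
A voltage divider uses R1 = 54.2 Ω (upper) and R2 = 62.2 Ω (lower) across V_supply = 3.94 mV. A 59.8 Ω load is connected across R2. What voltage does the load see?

The load sits in parallel with R2, giving an effective lower resistance R2' = R2·R_L/(R2+R_L) = 30.49 Ω.
Now apply the divider: V_out = 3.94 × 0.3600 = 1.418 mV.
(Unloaded it would be 2.11 mV; the load pulls it down.)

V_out ≈ 1.42 mV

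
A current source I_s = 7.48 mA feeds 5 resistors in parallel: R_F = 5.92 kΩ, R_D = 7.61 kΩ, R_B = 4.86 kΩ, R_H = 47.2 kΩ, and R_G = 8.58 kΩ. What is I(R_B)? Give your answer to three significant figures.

I ≈ 2.39 mA

ΣG = 1/5.92 + 1/7.61 + 1/4.86 + 1/47.2 + 1/8.58 = 0.6438.
By the current-divider rule, I = I_s · G_k/ΣG = 7.48 × 0.3196 = 2.391 mA.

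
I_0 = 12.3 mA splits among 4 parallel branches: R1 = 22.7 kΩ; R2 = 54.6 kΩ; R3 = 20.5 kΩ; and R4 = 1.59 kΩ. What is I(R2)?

Conductances: ΣG = 1/22.7 + 1/54.6 + 1/20.5 + 1/1.59 = 0.7401 (1/kΩ).
Current divider: I(R2) = I_0 · G_k/ΣG = 12.3 × (0.01832/0.7401) = 12.3 × 0.02475 = 0.3044 mA.

I ≈ 0.304 mA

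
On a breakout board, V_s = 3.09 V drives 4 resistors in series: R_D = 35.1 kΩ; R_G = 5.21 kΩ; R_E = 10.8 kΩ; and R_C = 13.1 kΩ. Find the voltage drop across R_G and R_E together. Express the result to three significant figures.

V ≈ 0.770 V

Series total: ΣR = 35.1 + 5.21 + 10.8 + 13.1 = 64.21 kΩ.
R_{R_G..R_E} = 5.21 + 10.8 = 16.01 kΩ.
V = V_s · R/ΣR = 3.09 × 0.2493 = 0.7705 V.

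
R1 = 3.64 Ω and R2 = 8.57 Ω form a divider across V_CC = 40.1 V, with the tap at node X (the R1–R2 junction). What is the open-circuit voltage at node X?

V_th ≈ 28.1 V

V_th is the unloaded tap voltage: V_CC · R2/(R1+R2) = 40.1 × 0.7019 = 28.15 V.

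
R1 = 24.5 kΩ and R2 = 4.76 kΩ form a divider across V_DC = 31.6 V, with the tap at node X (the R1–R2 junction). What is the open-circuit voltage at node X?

V_th ≈ 5.14 V

With X open, the divider is unloaded: V_th = 31.6 × 4.76/29.26 = 5.141 V.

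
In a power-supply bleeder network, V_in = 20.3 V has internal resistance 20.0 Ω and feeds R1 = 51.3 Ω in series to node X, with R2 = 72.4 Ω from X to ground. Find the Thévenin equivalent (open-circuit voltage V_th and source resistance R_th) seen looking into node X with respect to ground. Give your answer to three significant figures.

R1' = 20.0 + 51.3 = 71.30 Ω (source resistance + R1).
Open-circuit (no load on X): V_th = V_in · R2/(R1' + R2) = 20.3 × 72.4/(71.30 + 72.4) = 10.23 V.
Looking into X with the source shorted: R_th = R1'·R2/(R1'+R2) = 71.30 × 72.4/143.7 = 35.92 Ω.

V_th ≈ 10.2 V, R_th ≈ 35.9 Ω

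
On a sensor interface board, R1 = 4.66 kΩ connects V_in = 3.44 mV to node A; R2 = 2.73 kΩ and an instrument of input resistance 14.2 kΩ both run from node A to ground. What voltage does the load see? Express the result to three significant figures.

V_out ≈ 1.13 mV

The load sits in parallel with R2, giving an effective lower resistance R2' = R2·R_L/(R2+R_L) = 2.290 kΩ.
Then V_out = V_in · R2'/(R1 + R2') = 3.44 × 2.290/6.950 = 1.133 mV.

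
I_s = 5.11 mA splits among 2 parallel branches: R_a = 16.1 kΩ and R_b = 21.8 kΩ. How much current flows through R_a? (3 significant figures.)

I ≈ 2.94 mA

For two parallel branches, I_k = I_s · (other R)/(sum of R).
So I = 5.11 × 21.8/37.90 = 2.939 mA.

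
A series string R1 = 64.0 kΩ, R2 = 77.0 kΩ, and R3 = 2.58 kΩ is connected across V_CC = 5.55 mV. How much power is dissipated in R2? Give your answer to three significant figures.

Series current I = V_CC/ΣR = 5.55/143.6 = 0.03865 µA.
P(R2) = I²·R2 = (0.03865)² × 77.0 = 0.1151 nW.

P ≈ 0.115 nW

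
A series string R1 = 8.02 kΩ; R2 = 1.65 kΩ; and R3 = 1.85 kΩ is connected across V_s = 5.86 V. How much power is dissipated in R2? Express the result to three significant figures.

P ≈ 0.427 mW

Series current I = V_s/ΣR = 5.86/11.52 = 0.5087 mA.
V(R2) = I·R = 0.8393 V; P = V·I = 0.8393 × 0.5087 = 0.4269 mW.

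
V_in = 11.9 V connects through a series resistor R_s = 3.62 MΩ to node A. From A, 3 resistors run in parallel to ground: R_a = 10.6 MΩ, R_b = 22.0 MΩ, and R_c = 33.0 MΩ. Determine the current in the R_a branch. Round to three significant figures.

Parallel bank: R_p = 1/(1/10.6 + 1/22.0 + 1/33.0) = 5.879 MΩ.
Node voltage V_A = V_in · R_p/(R_s + R_p) = 11.9 × 0.6189 = 7.365 V.
I(R_a) = V_A / R_a = 7.365/10.6 = 0.6948 µA.

I ≈ 0.695 µA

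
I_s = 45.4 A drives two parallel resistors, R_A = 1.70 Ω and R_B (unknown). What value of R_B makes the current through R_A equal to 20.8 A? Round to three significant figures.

In a two-way split, I_A/I_s = R_B/(R_A + R_B).
20.8/45.4 = R_B/(R_A + R_B) → R_B = R_A · (0.4581)/(1 − 0.4581) = 1.70 × 0.8455 = 1.437 Ω.

R_B ≈ 1.44 Ω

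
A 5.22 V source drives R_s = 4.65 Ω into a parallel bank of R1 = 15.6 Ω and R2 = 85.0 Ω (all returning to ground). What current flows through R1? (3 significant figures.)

I ≈ 0.247 A

Combine the parallel branches: R_p = (1/15.6 + 1/85.0)⁻¹ = 13.18 Ω.
Node voltage V_A = V_supply · R_p/(R_s + R_p) = 5.22 × 0.7392 = 3.859 V.
I(R1) = V_A / R1 = 3.859/15.6 = 0.2474 A.
(Equivalently: I_total = 0.2927 A, then current-divider fraction G_k/ΣG = 0.8449.)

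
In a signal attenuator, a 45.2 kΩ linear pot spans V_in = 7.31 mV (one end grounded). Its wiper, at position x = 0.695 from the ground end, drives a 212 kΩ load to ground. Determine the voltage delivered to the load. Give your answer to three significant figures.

Lower segment x·R_p = 31.41 kΩ; upper segment (1−x)·R_p = 13.79 kΩ.
R_L loads the lower segment: effective lower R = 27.36 kΩ.
Then V_out = V_in · 27.36/(13.79 + 27.36) = 4.861 mV.

V_out ≈ 4.86 mV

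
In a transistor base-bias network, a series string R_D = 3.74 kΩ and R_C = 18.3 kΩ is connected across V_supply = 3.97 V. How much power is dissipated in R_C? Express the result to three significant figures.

P ≈ 0.594 mW

The common current is I = 3.97/22.04 = 0.1801 mA.
P(R_C) = I²·R_C = (0.1801)² × 18.3 = 0.5938 mW.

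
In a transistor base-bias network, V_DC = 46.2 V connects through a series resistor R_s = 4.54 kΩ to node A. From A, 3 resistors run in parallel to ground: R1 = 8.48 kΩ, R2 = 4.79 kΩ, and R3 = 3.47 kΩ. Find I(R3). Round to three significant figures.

Equivalent of the parallel group: R_p = 1.626 kΩ.
V_A = 46.2 × 1.626/6.166 = 12.19 V.
Branch current I = V_A/R3 = 12.19/3.47 = 3.512 mA.
(Equivalently: I_total = 7.492 mA, then current-divider fraction G_k/ΣG = 0.4687.)

I ≈ 3.51 mA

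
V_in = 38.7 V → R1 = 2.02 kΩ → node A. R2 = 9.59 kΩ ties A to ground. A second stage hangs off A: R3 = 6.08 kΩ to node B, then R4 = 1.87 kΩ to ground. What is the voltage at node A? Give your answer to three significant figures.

The second stage (R3 + R4 = 7.950 kΩ) loads node A in parallel with R2.
Effective lower resistance at A: R2 ‖ 7.950 = 4.347 kΩ.
First divider: V_A = V_in · 4.347/(2.02 + 4.347) = 26.42 V.

V_A ≈ 26.4 V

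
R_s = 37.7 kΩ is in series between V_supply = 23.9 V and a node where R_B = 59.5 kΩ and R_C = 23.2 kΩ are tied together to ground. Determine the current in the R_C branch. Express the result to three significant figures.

I ≈ 0.316 mA

Equivalent of the parallel group: R_p = 16.69 kΩ.
Node voltage V_A = V_supply · R_p/(R_s + R_p) = 23.9 × 0.3069 = 7.334 V.
I(R_C) = V_A / R_C = 7.334/23.2 = 0.3161 mA.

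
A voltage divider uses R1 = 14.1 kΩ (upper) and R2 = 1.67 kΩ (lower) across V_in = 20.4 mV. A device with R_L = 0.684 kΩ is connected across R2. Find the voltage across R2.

First combine the lower leg with the load: R2 ‖ R_L = 0.4853 kΩ.
Now apply the divider: V_out = 20.4 × 0.03327 = 0.6787 mV.
(Unloaded it would be 2.16 mV; the load pulls it down.)

V_out ≈ 0.679 mV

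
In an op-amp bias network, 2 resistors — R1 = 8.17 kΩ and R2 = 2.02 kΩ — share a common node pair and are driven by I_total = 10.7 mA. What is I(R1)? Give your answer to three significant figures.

With just two branches, the current splits inversely with resistance.
So I = 10.7 × 2.02/10.19 = 2.121 mA.

I ≈ 2.12 mA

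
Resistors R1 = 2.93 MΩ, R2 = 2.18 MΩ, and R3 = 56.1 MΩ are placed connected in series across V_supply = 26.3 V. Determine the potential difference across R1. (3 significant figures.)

ΣR = 2.93 + 2.18 + 56.1 = 61.21 MΩ.
By the voltage-divider rule, V = 26.3 × 2.930/61.21 = 1.259 V.

V ≈ 1.26 V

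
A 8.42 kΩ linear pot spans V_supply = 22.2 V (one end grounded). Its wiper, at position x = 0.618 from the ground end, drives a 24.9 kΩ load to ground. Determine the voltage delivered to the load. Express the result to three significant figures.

The pot divides into 3.216 kΩ above the wiper and 5.204 kΩ below.
(x·R_p) ‖ R_L = 4.304 kΩ.
Then V_out = V_supply · 4.304/(3.216 + 4.304) = 12.71 V.
(Unloaded: V_out = x·V_supply = 13.7 V.)

V_out ≈ 12.7 V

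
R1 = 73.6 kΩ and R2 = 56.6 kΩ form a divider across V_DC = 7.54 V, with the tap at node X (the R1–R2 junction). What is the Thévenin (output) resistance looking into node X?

With V_DC suppressed (replaced by a short), R_th = R1 ‖ R2 = (73.60 × 56.6)/(73.60 + 56.6) = 32.00 kΩ.

R_th ≈ 32.0 kΩ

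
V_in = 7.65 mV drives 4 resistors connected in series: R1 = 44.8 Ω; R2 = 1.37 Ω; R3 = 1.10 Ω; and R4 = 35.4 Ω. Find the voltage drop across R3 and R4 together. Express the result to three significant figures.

V ≈ 3.38 mV

ΣR = 44.8 + 1.37 + 1.10 + 35.4 = 82.67 Ω.
R_{R3..R4} = 1.10 + 35.4 = 36.50 Ω.
Voltage divider: V = V_in · (36.50 / 82.67) = 7.65 × 0.4415 = 3.378 mV.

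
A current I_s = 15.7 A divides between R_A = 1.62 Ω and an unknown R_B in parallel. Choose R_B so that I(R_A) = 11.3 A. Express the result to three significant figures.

R_B ≈ 4.16 Ω

In a two-way split, I_A/I_s = R_B/(R_A + R_B).
With f = 0.7197, R_B = R_A · f/(1−f) = 1.62 × 2.568 = 4.160 Ω.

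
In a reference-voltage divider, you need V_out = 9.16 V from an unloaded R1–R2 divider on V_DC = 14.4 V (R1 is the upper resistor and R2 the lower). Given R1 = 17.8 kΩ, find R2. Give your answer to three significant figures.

R2 ≈ 31.1 kΩ

Required fraction k = V_out/V_DC = 0.6361.
R2 = R1 · 0.6361/(1 − 0.6361) = 31.12 kΩ.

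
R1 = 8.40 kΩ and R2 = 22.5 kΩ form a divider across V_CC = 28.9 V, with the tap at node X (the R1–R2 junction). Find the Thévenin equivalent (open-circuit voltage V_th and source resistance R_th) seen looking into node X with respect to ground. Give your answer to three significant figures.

V_th ≈ 21.0 V, R_th ≈ 6.12 kΩ

V_th is the unloaded tap voltage: V_CC · R2/(R1+R2) = 28.9 × 0.7282 = 21.04 V.
Zeroing V_CC shorts the top of R1 to ground, so R_th = R1 ‖ R2 = 6.117 kΩ.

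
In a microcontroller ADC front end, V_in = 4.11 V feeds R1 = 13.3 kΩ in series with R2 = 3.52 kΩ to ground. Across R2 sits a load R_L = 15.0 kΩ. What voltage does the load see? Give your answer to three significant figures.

V_out ≈ 0.725 V

The load sits in parallel with R2, giving an effective lower resistance R2' = R2·R_L/(R2+R_L) = 2.851 kΩ.
Voltage divider with the loaded lower leg: V_out = 4.11 × 2.851/(13.3 + 2.851) = 4.11 × 0.1765 = 0.7255 V.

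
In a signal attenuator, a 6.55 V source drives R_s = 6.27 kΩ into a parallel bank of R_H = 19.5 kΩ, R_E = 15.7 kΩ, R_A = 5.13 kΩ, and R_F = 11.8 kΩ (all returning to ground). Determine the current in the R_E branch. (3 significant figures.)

I ≈ 0.120 mA

Equivalent of the parallel group: R_p = 2.534 kΩ.
V_A = 6.55 × 2.534/8.804 = 1.885 V.
Branch current I = V_A/R_E = 1.885/15.7 = 0.1201 mA.
(Check via current divider: I_total = 0.7440 mA; share G_k/ΣG = 0.1614 → same result.)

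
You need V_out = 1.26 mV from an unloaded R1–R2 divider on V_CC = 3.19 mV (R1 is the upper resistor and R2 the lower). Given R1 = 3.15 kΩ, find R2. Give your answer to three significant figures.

R2 ≈ 2.06 kΩ

Required fraction k = V_out/V_CC = 0.3950.
Rearranging, R2 = R1·k/(1−k) = 3.15 × 0.6528 = 2.056 kΩ.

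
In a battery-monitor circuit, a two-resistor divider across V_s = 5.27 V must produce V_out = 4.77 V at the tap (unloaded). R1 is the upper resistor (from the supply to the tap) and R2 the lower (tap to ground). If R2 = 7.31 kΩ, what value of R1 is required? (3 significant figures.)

R1 ≈ 0.766 kΩ

Required fraction k = V_out/V_s = 0.9051.
So R1 = R2 · (V_s/V_out − 1) = 7.31 × (5.27/4.77 − 1) = 7.31 × 0.1048 = 0.7662 kΩ.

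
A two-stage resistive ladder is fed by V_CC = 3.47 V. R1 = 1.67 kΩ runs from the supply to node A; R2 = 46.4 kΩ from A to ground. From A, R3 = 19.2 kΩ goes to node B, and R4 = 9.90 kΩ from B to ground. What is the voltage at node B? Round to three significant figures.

Looking into the second stage from A: R3 + R4 = 29.10 kΩ appears in parallel with R2.
Effective lower resistance at A: R2 ‖ 29.10 = 17.88 kΩ.
First divider: V_A = V_CC · 17.88/(1.67 + 17.88) = 3.174 V.
Then the unloaded second divider: V_B = V_A × R4/(R3+R4) = 3.174 × 0.3402 = 1.080 V.

V_B ≈ 1.08 V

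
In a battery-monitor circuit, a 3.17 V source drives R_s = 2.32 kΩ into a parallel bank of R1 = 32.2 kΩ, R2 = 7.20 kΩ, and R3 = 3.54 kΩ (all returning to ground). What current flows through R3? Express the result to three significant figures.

I ≈ 0.437 mA

Parallel bank: R_p = 1/(1/32.2 + 1/7.20 + 1/3.54) = 2.210 kΩ.
V_A = 3.17 × 2.210/4.530 = 1.547 V.
Branch current I = V_A/R3 = 1.547/3.54 = 0.4369 mA.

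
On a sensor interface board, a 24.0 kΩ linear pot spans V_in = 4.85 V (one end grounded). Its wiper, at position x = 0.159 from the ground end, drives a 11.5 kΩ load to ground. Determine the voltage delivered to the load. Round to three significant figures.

V_out ≈ 0.603 V

Split the track: R_lower = x·R_p = 3.816 kΩ, R_upper = (1−x)·R_p = 20.18 kΩ.
(x·R_p) ‖ R_L = 2.865 kΩ.
V_out = 4.85 × 2.865/(20.18 + 2.865) = 0.6029 V.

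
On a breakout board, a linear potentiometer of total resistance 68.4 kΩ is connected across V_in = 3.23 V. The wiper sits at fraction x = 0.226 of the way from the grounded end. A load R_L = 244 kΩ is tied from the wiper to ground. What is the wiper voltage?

The pot divides into 52.94 kΩ above the wiper and 15.46 kΩ below.
Lower segment in parallel with the load: 15.46 ‖ 244 = 14.54 kΩ.
V_out = 3.23 × 14.54/(52.94 + 14.54) = 0.6959 V.
(Unloaded: V_out = x·V_in = 0.730 V.)

V_out ≈ 0.696 V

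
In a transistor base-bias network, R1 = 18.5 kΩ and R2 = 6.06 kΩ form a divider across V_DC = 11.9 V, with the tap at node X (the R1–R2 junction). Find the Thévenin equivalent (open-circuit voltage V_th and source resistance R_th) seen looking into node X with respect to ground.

With X open, the divider is unloaded: V_th = 11.9 × 6.06/24.56 = 2.936 V.
Looking into X with the source shorted: R_th = R1·R2/(R1+R2) = 18.50 × 6.06/24.56 = 4.565 kΩ.

V_th ≈ 2.94 V, R_th ≈ 4.56 kΩ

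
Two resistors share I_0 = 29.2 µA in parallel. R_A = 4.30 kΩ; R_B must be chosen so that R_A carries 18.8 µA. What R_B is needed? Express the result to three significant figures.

Two-branch current divider: I_A = I_0 · R_B/(R_A + R_B).
18.8/29.2 = R_B/(R_A + R_B) → R_B = R_A · (0.6438)/(1 − 0.6438) = 4.30 × 1.808 = 7.773 kΩ.

R_B ≈ 7.77 kΩ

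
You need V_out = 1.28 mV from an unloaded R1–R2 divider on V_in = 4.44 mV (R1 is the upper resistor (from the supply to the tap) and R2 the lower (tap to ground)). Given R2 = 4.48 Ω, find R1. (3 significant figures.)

Required fraction k = V_out/V_in = 0.2883.
R1 = R2·(1/k − 1) = 4.48 × 2.469 = 11.06 Ω.

R1 ≈ 11.1 Ω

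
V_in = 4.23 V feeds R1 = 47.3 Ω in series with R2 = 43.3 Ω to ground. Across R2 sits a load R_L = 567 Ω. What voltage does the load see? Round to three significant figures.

R2 ‖ R_L = (43.3 × 567)/(43.3 + 567) = 40.23 Ω.
Now apply the divider: V_out = 4.23 × 0.4596 = 1.944 V.

V_out ≈ 1.94 V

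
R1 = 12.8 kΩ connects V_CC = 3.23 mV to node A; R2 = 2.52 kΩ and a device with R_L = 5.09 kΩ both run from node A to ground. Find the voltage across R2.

V_out ≈ 0.376 mV

First combine the lower leg with the load: R2 ‖ R_L = 1.686 kΩ.
Then V_out = V_CC · R2'/(R1 + R2') = 3.23 × 1.686/14.49 = 0.3758 mV.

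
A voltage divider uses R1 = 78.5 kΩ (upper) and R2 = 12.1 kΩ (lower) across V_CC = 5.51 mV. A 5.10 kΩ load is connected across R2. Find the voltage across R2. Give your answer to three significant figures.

V_out ≈ 0.241 mV

First combine the lower leg with the load: R2 ‖ R_L = 3.588 kΩ.
Voltage divider with the loaded lower leg: V_out = 5.51 × 3.588/(78.5 + 3.588) = 5.51 × 0.04371 = 0.2408 mV.
(Unloaded it would be 0.736 mV; the load pulls it down.)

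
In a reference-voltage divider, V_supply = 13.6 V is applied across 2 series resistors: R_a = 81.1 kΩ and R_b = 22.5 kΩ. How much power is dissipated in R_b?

P ≈ 0.388 mW

ΣR = 103.6 kΩ → I = 13.6/103.6 = 0.1313 mA.
P = I²R = 0.01723 × 22.5 = 0.3877 mW.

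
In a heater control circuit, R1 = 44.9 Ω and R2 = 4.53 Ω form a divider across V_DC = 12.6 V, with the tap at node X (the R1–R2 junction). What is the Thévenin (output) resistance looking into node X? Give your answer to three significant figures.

R_th ≈ 4.11 Ω

Zeroing V_DC shorts the top of R1 to ground, so R_th = R1 ‖ R2 = 4.115 Ω.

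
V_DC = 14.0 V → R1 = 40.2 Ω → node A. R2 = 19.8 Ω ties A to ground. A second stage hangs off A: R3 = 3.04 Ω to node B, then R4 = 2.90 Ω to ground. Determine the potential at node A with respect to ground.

Looking into the second stage from A: R3 + R4 = 5.940 Ω appears in parallel with R2.
Effective lower resistance at A: R2 ‖ 5.940 = 4.569 Ω.
V_A = 14.0 × 4.569/(40.2 + 4.569) = 1.429 V.

V_A ≈ 1.43 V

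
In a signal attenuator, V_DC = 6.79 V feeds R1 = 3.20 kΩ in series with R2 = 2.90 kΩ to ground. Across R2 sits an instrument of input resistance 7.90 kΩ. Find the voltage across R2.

The load sits in parallel with R2, giving an effective lower resistance R2' = R2·R_L/(R2+R_L) = 2.121 kΩ.
Voltage divider with the loaded lower leg: V_out = 6.79 × 2.121/(3.20 + 2.121) = 6.79 × 0.3986 = 2.707 V.

V_out ≈ 2.71 V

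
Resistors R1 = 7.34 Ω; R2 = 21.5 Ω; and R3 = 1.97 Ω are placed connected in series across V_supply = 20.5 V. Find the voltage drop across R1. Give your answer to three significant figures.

Series total: ΣR = 7.34 + 21.5 + 1.97 = 30.81 Ω.
V = V_supply · R/ΣR = 20.5 × 0.2382 = 4.884 V.

V ≈ 4.88 V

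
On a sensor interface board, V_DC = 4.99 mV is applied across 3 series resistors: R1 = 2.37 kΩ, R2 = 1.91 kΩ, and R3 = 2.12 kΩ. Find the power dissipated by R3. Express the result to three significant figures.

The common current is I = 4.99/6.400 = 0.7797 µA.
P = I²R = 0.6079 × 2.12 = 1.289 nW.

P ≈ 1.29 nW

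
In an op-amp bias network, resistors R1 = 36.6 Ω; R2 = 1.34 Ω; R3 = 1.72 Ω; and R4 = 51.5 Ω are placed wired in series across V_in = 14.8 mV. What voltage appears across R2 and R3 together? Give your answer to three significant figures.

V ≈ 0.497 mV

Series total: ΣR = 36.6 + 1.34 + 1.72 + 51.5 = 91.16 Ω.
R_{R2..R3} = 1.34 + 1.72 = 3.060 Ω.
V = V_in · R/ΣR = 14.8 × 0.03357 = 0.4968 mV.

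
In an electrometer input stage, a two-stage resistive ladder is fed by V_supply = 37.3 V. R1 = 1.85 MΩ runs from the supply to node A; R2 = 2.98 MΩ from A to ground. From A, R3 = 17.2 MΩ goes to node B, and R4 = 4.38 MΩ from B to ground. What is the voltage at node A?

Node A sees R2 in parallel with the series input of stage 2, R3 + R4 = 21.58 MΩ.
R2 ‖ (R3+R4) = 2.618 MΩ.
First divider: V_A = V_supply · 2.618/(1.85 + 2.618) = 21.86 V.

V_A ≈ 21.9 V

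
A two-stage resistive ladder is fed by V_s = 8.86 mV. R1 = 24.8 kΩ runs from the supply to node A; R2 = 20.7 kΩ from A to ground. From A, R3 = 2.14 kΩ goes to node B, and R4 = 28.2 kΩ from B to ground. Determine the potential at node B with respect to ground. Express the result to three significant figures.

Looking into the second stage from A: R3 + R4 = 30.34 kΩ appears in parallel with R2.
Effective lower resistance at A: R2 ‖ 30.34 = 12.30 kΩ.
So V_A = 8.86 × 0.3316 = 2.938 mV.
Then the unloaded second divider: V_B = V_A × R4/(R3+R4) = 2.938 × 0.9295 = 2.731 mV.

V_B ≈ 2.73 mV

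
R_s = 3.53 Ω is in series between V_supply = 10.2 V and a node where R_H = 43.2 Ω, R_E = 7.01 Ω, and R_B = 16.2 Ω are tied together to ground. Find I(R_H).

Equivalent of the parallel group: R_p = 4.395 Ω.
V_A by voltage divider: V_A = 10.2 × 4.395/(3.53 + 4.395) = 5.657 V.
I(R_H) = V_A / R_H = 5.657/43.2 = 0.1309 A.
(Check via current divider: I_total = 1.287 A; share G_k/ΣG = 0.1017 → same result.)

I ≈ 0.131 A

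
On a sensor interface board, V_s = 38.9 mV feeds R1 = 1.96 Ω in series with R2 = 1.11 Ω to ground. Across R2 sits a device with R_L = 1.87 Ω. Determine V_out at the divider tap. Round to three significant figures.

V_out ≈ 10.2 mV

R2 ‖ R_L = (1.11 × 1.87)/(1.11 + 1.87) = 0.6965 Ω.
Voltage divider with the loaded lower leg: V_out = 38.9 × 0.6965/(1.96 + 0.6965) = 38.9 × 0.2622 = 10.20 mV.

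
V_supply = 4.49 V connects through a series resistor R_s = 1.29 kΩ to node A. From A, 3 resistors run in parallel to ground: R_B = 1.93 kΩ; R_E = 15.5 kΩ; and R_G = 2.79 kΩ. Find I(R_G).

Combine the parallel branches: R_p = (1/1.93 + 1/15.5 + 1/2.79)⁻¹ = 1.063 kΩ.
V_A = 4.49 × 1.063/2.353 = 2.028 V.
I(R_G) = V_A / R_G = 2.028/2.79 = 0.7269 mA.
(Check via current divider: I_total = 1.909 mA; share G_k/ΣG = 0.3809 → same result.)

I ≈ 0.727 mA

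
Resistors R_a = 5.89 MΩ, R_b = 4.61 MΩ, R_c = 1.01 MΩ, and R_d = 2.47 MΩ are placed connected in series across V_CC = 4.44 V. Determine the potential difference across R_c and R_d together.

Series total: ΣR = 5.89 + 4.61 + 1.01 + 2.47 = 13.98 MΩ.
R_{R_c..R_d} = 1.01 + 2.47 = 3.480 MΩ.
V = V_CC · R/ΣR = 4.44 × 0.2489 = 1.105 V.

V ≈ 1.11 V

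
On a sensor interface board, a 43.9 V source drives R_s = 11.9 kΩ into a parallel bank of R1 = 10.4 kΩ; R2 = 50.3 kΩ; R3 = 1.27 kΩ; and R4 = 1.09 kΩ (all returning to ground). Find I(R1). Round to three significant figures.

I ≈ 0.186 mA

Parallel bank: R_p = 1/(1/10.4 + 1/50.3 + 1/1.27 + 1/1.09) = 0.5492 kΩ.
Node voltage V_A = V_supply · R_p/(R_s + R_p) = 43.9 × 0.04411 = 1.937 V.
I(R1) = V_A / R1 = 1.937/10.4 = 0.1862 mA.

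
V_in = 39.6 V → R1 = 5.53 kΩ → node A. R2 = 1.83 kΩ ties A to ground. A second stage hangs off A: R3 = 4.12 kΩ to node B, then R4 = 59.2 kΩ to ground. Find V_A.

Looking into the second stage from A: R3 + R4 = 63.32 kΩ appears in parallel with R2.
R2 ‖ (R3+R4) = 1.779 kΩ.
So V_A = 39.6 × 0.2434 = 9.637 V.

V_A ≈ 9.64 V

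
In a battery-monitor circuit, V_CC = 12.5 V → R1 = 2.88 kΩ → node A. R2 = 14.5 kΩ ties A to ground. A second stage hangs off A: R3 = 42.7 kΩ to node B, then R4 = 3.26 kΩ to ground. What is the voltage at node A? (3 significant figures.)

The second stage (R3 + R4 = 45.96 kΩ) loads node A in parallel with R2.
Effective lower resistance at A: R2 ‖ 45.96 = 11.02 kΩ.
V_A = 12.5 × 11.02/(2.88 + 11.02) = 9.911 V.

V_A ≈ 9.91 V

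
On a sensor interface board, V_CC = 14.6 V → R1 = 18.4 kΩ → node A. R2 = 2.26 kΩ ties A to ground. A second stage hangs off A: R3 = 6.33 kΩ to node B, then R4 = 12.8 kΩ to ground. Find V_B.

V_B ≈ 0.967 V

Node A sees R2 in parallel with the series input of stage 2, R3 + R4 = 19.13 kΩ.
R2 ‖ (R3+R4) = 2.021 kΩ.
First divider: V_A = V_CC · 2.021/(18.4 + 2.021) = 1.445 V.
V_B = V_A × 0.6691 = 0.9669 V.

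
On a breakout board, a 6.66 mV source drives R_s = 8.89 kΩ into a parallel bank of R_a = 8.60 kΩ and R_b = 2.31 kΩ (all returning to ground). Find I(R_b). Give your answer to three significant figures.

Combine the parallel branches: R_p = (1/8.60 + 1/2.31)⁻¹ = 1.821 kΩ.
Node voltage V_A = V_DC · R_p/(R_s + R_p) = 6.66 × 0.1700 = 1.132 mV.
I(R_b) = V_A / R_b = 1.132/2.31 = 0.4901 µA.

I ≈ 0.490 µA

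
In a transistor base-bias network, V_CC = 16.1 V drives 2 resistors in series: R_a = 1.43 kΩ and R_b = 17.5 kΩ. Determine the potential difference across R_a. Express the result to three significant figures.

V ≈ 1.22 V

Total series resistance ΣR = 1.43 + 17.5 = 18.93 kΩ.
Voltage divider: V = V_CC · (1.430 / 18.93) = 16.1 × 0.07554 = 1.216 V.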